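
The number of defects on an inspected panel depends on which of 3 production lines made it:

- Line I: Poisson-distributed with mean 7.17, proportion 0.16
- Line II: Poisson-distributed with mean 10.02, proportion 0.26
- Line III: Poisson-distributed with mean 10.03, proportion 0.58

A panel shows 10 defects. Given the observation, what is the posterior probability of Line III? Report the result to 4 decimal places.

Posterior ∝ prior × likelihood, so P(k | x) ∝ w_k f_k(x); normalise over all components.
Component likelihoods at x = 10 defects:
  L_I = e^(−7.17)·7.17^10/10! = 0.0761267
  L_II = e^(−10.02)·10.02^10/10! = 0.125108
  L_III = e^(−10.03)·10.03^10/10! = 0.125104
Prior × likelihood for each component:
  w_I·L_I = 0.16 × 0.0761267 = 0.0121803
  w_II·L_II = 0.26 × 0.125108 = 0.032528
  w_III·L_III = 0.58 × 0.125104 = 0.0725606
Denominator: 0.0121803 + 0.032528 + 0.0725606 = 0.117269
Responsibility of Line III: 0.0725606 / 0.117269 ≈ 0.6188

0.6188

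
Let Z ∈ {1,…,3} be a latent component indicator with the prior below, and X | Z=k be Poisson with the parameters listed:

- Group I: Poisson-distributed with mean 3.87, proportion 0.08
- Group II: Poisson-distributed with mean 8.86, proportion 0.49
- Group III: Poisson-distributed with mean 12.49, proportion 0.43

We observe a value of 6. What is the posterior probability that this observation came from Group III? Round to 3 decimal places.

Apply Bayes' rule: the posterior for each component is proportional to its prior times its likelihood at x.
Poisson probabilities:
  f_I = e^(−3.87)·3.87^6/6! = 0.0973226
  f_II = e^(−8.86)·8.86^6/6! = 0.095372
  f_III = e^(−12.49)·12.49^6/6! = 0.0198474
Unnormalised posteriors:
  π_I·f_I = 0.08 × 0.0973226 = 0.00778581
  π_II·f_II = 0.49 × 0.095372 = 0.0467323
  π_III·f_III = 0.43 × 0.0198474 = 0.00853439
Denominator: 0.00778581 + 0.0467323 + 0.00853439 = 0.0630525
P(Group III | data) ≈ 0.135

0.135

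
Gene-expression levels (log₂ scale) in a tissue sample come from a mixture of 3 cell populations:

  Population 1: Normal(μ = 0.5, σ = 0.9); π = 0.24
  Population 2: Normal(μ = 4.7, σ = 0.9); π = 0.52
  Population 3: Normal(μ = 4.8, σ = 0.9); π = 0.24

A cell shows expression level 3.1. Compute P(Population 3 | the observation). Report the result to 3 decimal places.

P(component k | x) = w_k·f_k(x) / marginal(x), where marginal(x) = Σ_j w_j·f_j(x).
Normal densities:
  L_1 = 0.00683009
  L_2 = 0.0912799
  L_3 = 0.0744574
Unnormalised posteriors:
  w_1·L_1 = 0.24 × 0.00683009 = 0.00163922
  w_2·L_2 = 0.52 × 0.0912799 = 0.0474655
  w_3·L_3 = 0.24 × 0.0744574 = 0.0178698
Sum: 0.00163922 + 0.0474655 + 0.0178698 = 0.0669745
P(Population 3 | the observation) = 0.0178698 / 0.0669745 ≈ 0.267

0.267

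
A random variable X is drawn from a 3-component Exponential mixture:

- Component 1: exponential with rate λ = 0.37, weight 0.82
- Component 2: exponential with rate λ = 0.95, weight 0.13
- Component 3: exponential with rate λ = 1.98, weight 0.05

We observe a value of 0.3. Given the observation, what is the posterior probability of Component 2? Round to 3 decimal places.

0.222

Apply Bayes' rule: the posterior for each component is proportional to its prior times its likelihood at x.
Evaluate each component's likelihood at the observed value:
  f_1 = 0.37·e^(−0.37·0.3) = 0.37·e^(−0.1110) = 0.331127
  f_2 = 0.95·e^(−0.95·0.3) = 0.95·e^(−0.2850) = 0.714414
  f_3 = 1.98·e^(−1.98·0.3) = 1.98·e^(−0.5940) = 1.09319
Unnormalised posteriors:
  π_1·f_1 = 0.82 × 0.331127 = 0.271524
  π_2·f_2 = 0.13 × 0.714414 = 0.0928738
  π_3·f_3 = 0.05 × 1.09319 = 0.0546593
Normaliser: 0.271524 + 0.0928738 + 0.0546593 = 0.419058
P(Component 2 | the observation) ≈ 0.222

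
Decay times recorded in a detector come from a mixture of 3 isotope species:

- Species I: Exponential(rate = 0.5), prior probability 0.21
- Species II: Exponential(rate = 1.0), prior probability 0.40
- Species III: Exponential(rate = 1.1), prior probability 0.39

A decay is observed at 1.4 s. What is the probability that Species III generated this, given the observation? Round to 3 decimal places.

The responsibility of component k is P(Z=k) f_k(x) divided by Σ_j P(Z=j) f_j(x).
Exponential densities:
  p_I = 0.5·e^(−0.5·1.4) = 0.5·e^(−0.7000) = 0.248293
  p_II = 1.0·e^(−1.0·1.4) = 1.0·e^(−1.4000) = 0.246597
  p_III = 1.1·e^(−1.1·1.4) = 1.1·e^(−1.5400) = 0.235819
Prior × likelihood for each component:
  P(Z=I)·p_I = 0.21 × 0.248293 = 0.0521415
  P(Z=II)·p_II = 0.40 × 0.246597 = 0.0986388
  P(Z=III)·p_III = 0.39 × 0.235819 = 0.0919695
Sum: 0.0521415 + 0.0986388 + 0.0919695 = 0.24275
Responsibility of Species III: 0.0919695 / 0.24275 ≈ 0.379

0.379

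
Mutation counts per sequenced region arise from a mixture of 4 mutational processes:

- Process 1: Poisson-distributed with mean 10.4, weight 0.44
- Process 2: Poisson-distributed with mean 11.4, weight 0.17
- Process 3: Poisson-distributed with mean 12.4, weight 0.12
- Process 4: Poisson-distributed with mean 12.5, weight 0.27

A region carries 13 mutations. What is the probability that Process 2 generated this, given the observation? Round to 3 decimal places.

The responsibility of component k is P(Z=k) f_k(x) divided by Σ_j P(Z=j) f_j(x).
Evaluate each component's likelihood at the observed value:
  L_1 = e^(−10.4)·10.4^13/13! = 0.0813749
  L_2 = e^(−11.4)·11.4^13/13! = 0.0987474
  L_3 = e^(−12.4)·12.4^13/13! = 0.10838
  L_4 = e^(−12.5)·12.5^13/13! = 0.10886
Unnormalised posteriors:
  P(Z=1)·L_1 = 0.44 × 0.0813749 = 0.035805
  P(Z=2)·L_2 = 0.17 × 0.0987474 = 0.0167871
  P(Z=3)·L_3 = 0.12 × 0.10838 = 0.0130056
  P(Z=4)·L_4 = 0.27 × 0.10886 = 0.0293922
Sum: 0.035805 + 0.0167871 + 0.0130056 + 0.0293922 = 0.0949899
So the posterior for Process 2 is 0.0167871 / 0.0949899 ≈ 0.177.

0.177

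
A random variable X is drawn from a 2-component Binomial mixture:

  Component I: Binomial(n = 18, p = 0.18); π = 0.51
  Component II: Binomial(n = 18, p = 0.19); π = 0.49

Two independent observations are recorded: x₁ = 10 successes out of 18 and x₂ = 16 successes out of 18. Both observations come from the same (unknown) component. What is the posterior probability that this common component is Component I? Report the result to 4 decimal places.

Apply Bayes' rule: the posterior for each component is proportional to its prior times its likelihood at x.
Since both observations come from the same component, the likelihood for component k is f_k(x₁)·f_k(x₂).
  L_I = [C(18,10)·0.18^10·0.82^8 = 43758·3.57047e-08·0.204414 = 0.000319369] × [1.24934e-10] = 3.99e-14
  L_II = [C(18,10)·0.19^10·0.81^8 = 43758·6.13107e-08·0.185302 = 0.000497134] × [2.89547e-10] = 1.43944e-13
Multiply by the mixture weights:
  π_I·L_I = 0.51 × 3.99e-14 = 2.0349e-14
  π_II·L_II = 0.49 × 1.43944e-13 = 7.05324e-14
Evidence: 2.0349e-14 + 7.05324e-14 = 9.08814e-14
Responsibility of Component I: 2.0349e-14 / 9.08814e-14 ≈ 0.2239

0.2239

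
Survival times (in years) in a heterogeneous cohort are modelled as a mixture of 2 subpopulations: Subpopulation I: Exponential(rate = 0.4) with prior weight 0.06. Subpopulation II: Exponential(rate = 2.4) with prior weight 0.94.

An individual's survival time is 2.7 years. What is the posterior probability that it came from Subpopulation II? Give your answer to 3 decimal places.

0.298

P(component k | x) = w_k·f_k(x) / marginal(x), where marginal(x) = Σ_j w_j·f_j(x).
Exponential densities:
  L_I = 0.4·e^(−0.4·2.7) = 0.4·e^(−1.0800) = 0.135838
  L_II = 2.4·e^(−2.4·2.7) = 2.4·e^(−6.4800) = 0.00368115
Prior × likelihood for each component:
  w_I·L_I = 0.06 × 0.135838 = 0.00815029
  w_II·L_II = 0.94 × 0.00368115 = 0.00346028
Denominator: 0.00815029 + 0.00346028 = 0.0116106
So the posterior for Subpopulation II is 0.00346028 / 0.0116106 ≈ 0.298.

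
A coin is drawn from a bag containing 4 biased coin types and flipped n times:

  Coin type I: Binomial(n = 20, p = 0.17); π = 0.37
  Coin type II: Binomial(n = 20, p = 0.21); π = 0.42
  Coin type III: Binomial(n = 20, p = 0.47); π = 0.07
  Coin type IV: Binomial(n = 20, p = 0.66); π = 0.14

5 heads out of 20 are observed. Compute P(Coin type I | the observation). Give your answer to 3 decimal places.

Apply Bayes' rule: the posterior for each component is proportional to its prior times its likelihood at x.
Component likelihoods at x = 5 heads out of 20:
  f_I = C(20,5)·0.17^5·0.83^15 = 15504·0.000141986·0.0611183 = 0.134543
  f_II = C(20,5)·0.21^5·0.79^15 = 15504·0.00040841·0.0291344 = 0.184479
  f_III = C(20,5)·0.47^5·0.53^15 = 15504·0.0229345·7.31372e-05 = 0.0260059
  f_IV = C(20,5)·0.66^5·0.34^15 = 15504·0.125233·9.37959e-08 = 0.000182116
Unnormalised posteriors:
  π_I·f_I = 0.37 × 0.134543 = 0.0497808
  π_II·f_II = 0.42 × 0.184479 = 0.0774811
  π_III·f_III = 0.07 × 0.0260059 = 0.00182041
  π_IV·f_IV = 0.14 × 0.000182116 = 2.54962e-05
Evidence: 0.0497808 + 0.0774811 + 0.00182041 + 2.54962e-05 = 0.129108
P(Coin type I | data) = 0.0497808 / 0.129108 ≈ 0.386

0.386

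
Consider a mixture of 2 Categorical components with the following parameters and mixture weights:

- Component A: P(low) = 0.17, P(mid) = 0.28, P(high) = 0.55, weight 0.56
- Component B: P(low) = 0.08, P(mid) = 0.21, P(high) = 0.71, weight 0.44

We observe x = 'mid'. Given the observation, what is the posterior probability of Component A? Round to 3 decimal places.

0.629

P(component k | x) = P(Z=k)·f_k(x) / marginal(x), where marginal(x) = Σ_j P(Z=j)·f_j(x).
Categorical probabilities:
  L_A = P(mid | comp) = 0.28
  L_B = P(mid | comp) = 0.21
Multiply by the mixture weights:
  P(Z=A)·L_A = 0.56 × 0.28 = 0.1568
  P(Z=B)·L_B = 0.44 × 0.21 = 0.0924
Marginal: 0.1568 + 0.0924 = 0.2492
Responsibility of Component A: 0.1568 / 0.2492 ≈ 0.629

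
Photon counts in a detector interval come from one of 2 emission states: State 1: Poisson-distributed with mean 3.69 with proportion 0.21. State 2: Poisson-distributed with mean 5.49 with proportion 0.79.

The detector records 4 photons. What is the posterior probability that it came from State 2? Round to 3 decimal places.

0.753

The responsibility of component k is π_k f_k(x) divided by Σ_j π_j f_j(x).
Evaluate each component's likelihood at the observed value:
  L_1 = e^(−3.69)·3.69^4/4! = 0.192907
  L_2 = e^(−5.49)·5.49^4/4! = 0.156243
Weight by the priors:
  π_1·L_1 = 0.21 × 0.192907 = 0.0405104
  π_2·L_2 = 0.79 × 0.156243 = 0.123432
Evidence: 0.0405104 + 0.123432 = 0.163943
P(State 2 | x) ≈ 0.753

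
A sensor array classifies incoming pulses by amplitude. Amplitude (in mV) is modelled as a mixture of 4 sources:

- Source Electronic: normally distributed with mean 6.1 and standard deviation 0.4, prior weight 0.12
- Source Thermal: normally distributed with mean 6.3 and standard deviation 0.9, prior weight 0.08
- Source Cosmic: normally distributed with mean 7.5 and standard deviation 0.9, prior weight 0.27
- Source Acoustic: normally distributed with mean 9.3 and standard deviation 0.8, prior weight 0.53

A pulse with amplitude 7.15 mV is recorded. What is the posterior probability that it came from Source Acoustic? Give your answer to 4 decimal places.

By Bayes' theorem, P(k | x) = π_k f_k(x) / Σ_j π_j f_j(x).
Evaluate each component's likelihood at the observed value:
  L_Electronic = (1/(0.4·√(2π)))·exp(−(7.15−6.1)²/(2·0.4²)) = 0.997356·exp(-3.44531) = 0.0318105
  L_Thermal = (1/(0.9·√(2π)))·exp(−(7.15−6.3)²/(2·0.9²)) = 0.443269·exp(-0.44599) = 0.283777
  L_Cosmic = (1/(0.9·√(2π)))·exp(−(7.15−7.5)²/(2·0.9²)) = 0.443269·exp(-0.07562) = 0.410986
  L_Acoustic = (1/(0.8·√(2π)))·exp(−(7.15−9.3)²/(2·0.8²)) = 0.498678·exp(-3.61133) = 0.0134723
Prior × likelihood for each component:
  π_Electronic·L_Electronic = 0.12 × 0.0318105 = 0.00381725
  π_Thermal·L_Thermal = 0.08 × 0.283777 = 0.0227022
  π_Cosmic·L_Cosmic = 0.27 × 0.410986 = 0.110966
  π_Acoustic·L_Acoustic = 0.53 × 0.0134723 = 0.00714029
Normaliser: 0.00381725 + 0.0227022 + 0.110966 + 0.00714029 = 0.144626
P(Source Acoustic | x) ≈ 0.0494

0.0494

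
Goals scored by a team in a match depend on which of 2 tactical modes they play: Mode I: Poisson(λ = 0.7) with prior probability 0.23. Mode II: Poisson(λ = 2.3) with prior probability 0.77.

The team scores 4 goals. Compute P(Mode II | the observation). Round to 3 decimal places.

0.987

Posterior ∝ prior × likelihood, so P(k | x) ∝ w_k f_k(x); normalise over all components.
Component likelihoods at x = 4 goals:
  p_I = e^(−0.7)·0.7^4/4! = 0.00496792
  p_II = e^(−2.3)·2.3^4/4! = 0.116902
Unnormalised posteriors:
  w_I·p_I = 0.23 × 0.00496792 = 0.00114262
  w_II·p_II = 0.77 × 0.116902 = 0.0900147
Normaliser: 0.00114262 + 0.0900147 = 0.0911573
So the posterior for Mode II is 0.0900147 / 0.0911573 ≈ 0.987.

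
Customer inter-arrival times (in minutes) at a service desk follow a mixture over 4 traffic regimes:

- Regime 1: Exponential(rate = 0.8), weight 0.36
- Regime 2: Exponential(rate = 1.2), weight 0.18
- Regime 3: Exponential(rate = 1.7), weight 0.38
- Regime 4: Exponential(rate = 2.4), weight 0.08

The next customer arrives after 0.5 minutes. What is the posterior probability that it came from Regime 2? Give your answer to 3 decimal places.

Posterior ∝ prior × likelihood, so P(k | x) ∝ w_k f_k(x); normalise over all components.
Component likelihoods at x = 0.5 minutes:
  L_1 = 0.8·e^(−0.8·0.5) = 0.8·e^(−0.4000) = 0.536256
  L_2 = 1.2·e^(−1.2·0.5) = 1.2·e^(−0.6000) = 0.658574
  L_3 = 1.7·e^(−1.7·0.5) = 1.7·e^(−0.8500) = 0.726605
  L_4 = 2.4·e^(−2.4·0.5) = 2.4·e^(−1.2000) = 0.722866
Prior × likelihood for each component:
  w_1·L_1 = 0.36 × 0.536256 = 0.193052
  w_2·L_2 = 0.18 × 0.658574 = 0.118543
  w_3·L_3 = 0.38 × 0.726605 = 0.27611
  w_4·L_4 = 0.08 × 0.722866 = 0.0578293
Sum: 0.193052 + 0.118543 + 0.27611 + 0.0578293 = 0.645535
P(Regime 2 | data) = 0.118543 / 0.645535 ≈ 0.184

0.184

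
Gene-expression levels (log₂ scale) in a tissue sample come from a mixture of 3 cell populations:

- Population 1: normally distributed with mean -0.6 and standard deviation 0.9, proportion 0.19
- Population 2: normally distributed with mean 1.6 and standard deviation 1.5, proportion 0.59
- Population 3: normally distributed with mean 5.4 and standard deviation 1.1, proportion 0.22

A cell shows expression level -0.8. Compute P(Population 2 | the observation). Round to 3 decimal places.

The responsibility of component k is P(Z=k) f_k(x) divided by Σ_j P(Z=j) f_j(x).
Component likelihoods at x = -0.8:
  p_1 = 0.432458
  p_2 = 0.0739472
  p_3 = 4.582e-08
Multiply by the mixture weights:
  P(Z=1)·p_1 = 0.19 × 0.432458 = 0.0821671
  P(Z=2)·p_2 = 0.59 × 0.0739472 = 0.0436289
  P(Z=3)·p_3 = 0.22 × 4.582e-08 = 1.00804e-08
Evidence: 0.0821671 + 0.0436289 + 1.00804e-08 = 0.125796
Responsibility of Population 2: 0.0436289 / 0.125796 ≈ 0.347

0.347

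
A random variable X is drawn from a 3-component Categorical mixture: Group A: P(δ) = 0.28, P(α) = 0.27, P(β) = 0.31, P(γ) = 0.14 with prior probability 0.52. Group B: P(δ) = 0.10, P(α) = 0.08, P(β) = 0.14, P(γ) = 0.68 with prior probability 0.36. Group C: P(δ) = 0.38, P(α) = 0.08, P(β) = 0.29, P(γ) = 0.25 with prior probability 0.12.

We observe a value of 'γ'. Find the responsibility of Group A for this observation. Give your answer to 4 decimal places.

0.2094

Apply Bayes' rule: the posterior for each component is proportional to its prior times its likelihood at x.
Evaluate each component's likelihood at the observed value:
  p_A = P(γ | comp) = 0.14
  p_B = P(γ | comp) = 0.68
  p_C = P(γ | comp) = 0.25
Unnormalised posteriors:
  π_A·p_A = 0.52 × 0.14 = 0.0728
  π_B·p_B = 0.36 × 0.68 = 0.2448
  π_C·p_C = 0.12 × 0.25 = 0.03
Denominator: 0.0728 + 0.2448 + 0.03 = 0.3476
So the posterior for Group A is 0.0728 / 0.3476 ≈ 0.2094.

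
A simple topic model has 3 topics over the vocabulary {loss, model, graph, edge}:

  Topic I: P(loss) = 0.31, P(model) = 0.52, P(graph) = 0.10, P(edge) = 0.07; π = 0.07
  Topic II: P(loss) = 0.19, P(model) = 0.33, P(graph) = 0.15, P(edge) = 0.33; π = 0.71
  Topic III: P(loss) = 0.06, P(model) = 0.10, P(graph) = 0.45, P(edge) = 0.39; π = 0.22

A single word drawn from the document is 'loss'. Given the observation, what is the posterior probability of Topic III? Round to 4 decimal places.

P(component k | x) = w_k·f_k(x) / marginal(x), where marginal(x) = Σ_j w_j·f_j(x).
Component likelihoods at x = 'loss':
  L_I = 0.31
  L_II = 0.19
  L_III = 0.06
Unnormalised posteriors:
  w_I·L_I = 0.07 × 0.31 = 0.0217
  w_II·L_II = 0.71 × 0.19 = 0.1349
  w_III·L_III = 0.22 × 0.06 = 0.0132
Marginal: 0.0217 + 0.1349 + 0.0132 = 0.1698
P(Topic III | 'loss') ≈ 0.0777

0.0777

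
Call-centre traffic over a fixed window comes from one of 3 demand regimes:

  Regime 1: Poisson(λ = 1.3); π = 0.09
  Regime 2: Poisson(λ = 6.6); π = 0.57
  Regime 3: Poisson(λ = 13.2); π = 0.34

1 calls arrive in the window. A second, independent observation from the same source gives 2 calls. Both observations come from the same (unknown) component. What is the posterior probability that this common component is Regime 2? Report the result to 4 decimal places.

Posterior ∝ prior × likelihood, so P(k | x) ∝ π_k f_k(x); normalise over all components.
Since both observations come from the same component, the likelihood for component k is f_k(x₁)·f_k(x₂).
  f_1 = [0.354291] × [0.230289] = 0.0815895
  f_2 = [0.00897843] × [0.0296288] = 0.00026602
  f_3 = [2.44279e-05] × [0.000161224] = 3.93838e-09
Multiply by the mixture weights:
  π_1·f_1 = 0.09 × 0.0815895 = 0.00734306
  π_2·f_2 = 0.57 × 0.00026602 = 0.000151632
  π_3·f_3 = 0.34 × 3.93838e-09 = 1.33905e-09
Denominator: 0.00734306 + 0.000151632 + 1.33905e-09 = 0.00749469
P(Regime 2 | data) ≈ 0.0202

0.0202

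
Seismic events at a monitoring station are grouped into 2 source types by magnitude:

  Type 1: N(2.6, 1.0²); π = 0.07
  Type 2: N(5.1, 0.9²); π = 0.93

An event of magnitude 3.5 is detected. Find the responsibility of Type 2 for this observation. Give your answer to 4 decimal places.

By Bayes' theorem, P(k | x) = π_k f_k(x) / Σ_j π_j f_j(x).
Component likelihoods at x = 3.5:
  L_1 = (1/(1.0·√(2π)))·exp(−(3.5−2.6)²/(2·1.0²)) = 0.398942·exp(-0.40500) = 0.266085
  L_2 = (1/(0.9·√(2π)))·exp(−(3.5−5.1)²/(2·0.9²)) = 0.443269·exp(-1.58025) = 0.0912799
Prior × likelihood for each component:
  π_1·L_1 = 0.07 × 0.266085 = 0.018626
  π_2·L_2 = 0.93 × 0.0912799 = 0.0848903
Sum: 0.018626 + 0.0848903 = 0.103516
So the posterior for Type 2 is 0.0848903 / 0.103516 ≈ 0.8201.

0.8201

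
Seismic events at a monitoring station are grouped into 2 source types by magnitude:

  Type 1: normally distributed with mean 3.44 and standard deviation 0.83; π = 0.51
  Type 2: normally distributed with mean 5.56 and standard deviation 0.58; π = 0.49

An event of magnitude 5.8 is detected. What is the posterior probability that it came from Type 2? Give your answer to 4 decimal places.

0.9863

Posterior ∝ prior × likelihood, so P(k | x) ∝ P(Z=k) f_k(x); normalise over all components.
Component likelihoods at x = 5.8:
  f_1 = (1/(0.83·√(2π)))·exp(−(5.8−3.44)²/(2·0.83²)) = 0.480653·exp(-4.04239) = 0.00843812
  f_2 = (1/(0.58·√(2π)))·exp(−(5.8−5.56)²/(2·0.58²)) = 0.687832·exp(-0.08561) = 0.631395
Weight by the priors:
  P(Z=1)·f_1 = 0.51 × 0.00843812 = 0.00430344
  P(Z=2)·f_2 = 0.49 × 0.631395 = 0.309384
Normaliser: 0.00430344 + 0.309384 = 0.313687
P(Type 2 | data) = 0.309384 / 0.313687 ≈ 0.9863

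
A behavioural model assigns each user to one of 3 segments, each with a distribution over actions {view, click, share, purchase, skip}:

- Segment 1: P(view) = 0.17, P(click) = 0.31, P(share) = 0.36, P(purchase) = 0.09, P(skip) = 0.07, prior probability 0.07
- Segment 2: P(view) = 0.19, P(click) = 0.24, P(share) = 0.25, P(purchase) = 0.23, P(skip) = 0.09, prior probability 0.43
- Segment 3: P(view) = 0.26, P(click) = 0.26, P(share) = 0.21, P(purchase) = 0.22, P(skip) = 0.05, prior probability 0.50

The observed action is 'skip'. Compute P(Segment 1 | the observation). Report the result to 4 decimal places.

0.0714

By Bayes' theorem, P(k | x) = π_k f_k(x) / Σ_j π_j f_j(x).
Categorical probabilities:
  p_1 = P(skip | comp) = 0.07
  p_2 = P(skip | comp) = 0.09
  p_3 = P(skip | comp) = 0.05
Prior × likelihood for each component:
  π_1·p_1 = 0.07 × 0.07 = 0.0049
  π_2·p_2 = 0.43 × 0.09 = 0.0387
  π_3·p_3 = 0.50 × 0.05 = 0.025
Sum: 0.0049 + 0.0387 + 0.025 = 0.0686
P(Segment 1 | x) = 0.0049 / 0.0686 ≈ 0.0714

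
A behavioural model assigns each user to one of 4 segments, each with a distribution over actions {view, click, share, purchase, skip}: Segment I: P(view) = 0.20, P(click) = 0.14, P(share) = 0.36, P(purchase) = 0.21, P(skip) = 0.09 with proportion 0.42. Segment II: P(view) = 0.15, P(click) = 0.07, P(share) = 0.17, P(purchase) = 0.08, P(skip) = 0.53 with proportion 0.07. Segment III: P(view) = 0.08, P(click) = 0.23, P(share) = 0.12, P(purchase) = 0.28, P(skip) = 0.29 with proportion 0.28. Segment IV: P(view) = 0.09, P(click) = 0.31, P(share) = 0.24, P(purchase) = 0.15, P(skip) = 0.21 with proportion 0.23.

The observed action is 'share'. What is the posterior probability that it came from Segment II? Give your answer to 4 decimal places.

P(component k | x) = π_k·f_k(x) / marginal(x), where marginal(x) = Σ_j π_j·f_j(x).
Evaluate each component's likelihood at the observed value:
  L_I = 0.36
  L_II = 0.17
  L_III = 0.12
  L_IV = 0.24
Unnormalised posteriors:
  π_I·L_I = 0.42 × 0.36 = 0.1512
  π_II·L_II = 0.07 × 0.17 = 0.0119
  π_III·L_III = 0.28 × 0.12 = 0.0336
  π_IV·L_IV = 0.23 × 0.24 = 0.0552
Sum: 0.1512 + 0.0119 + 0.0336 + 0.0552 = 0.2519
P(Segment II | 'share') ≈ 0.0472

0.0472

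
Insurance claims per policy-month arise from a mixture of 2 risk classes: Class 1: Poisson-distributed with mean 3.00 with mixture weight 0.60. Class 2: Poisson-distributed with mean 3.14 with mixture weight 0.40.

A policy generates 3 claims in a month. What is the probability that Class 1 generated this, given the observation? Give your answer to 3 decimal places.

0.601

P(component k | x) = w_k·f_k(x) / marginal(x), where marginal(x) = Σ_j w_j·f_j(x).
Evaluate each component's likelihood at the observed value:
  p_1 = e^(−3.00)·3.00^3/3! = 0.224042
  p_2 = e^(−3.14)·3.14^3/3! = 0.223333
Prior × likelihood for each component:
  w_1·p_1 = 0.60 × 0.224042 = 0.134425
  w_2·p_2 = 0.40 × 0.223333 = 0.0893332
Normaliser: 0.134425 + 0.0893332 = 0.223758
P(Class 1 | the observation) = 0.134425 / 0.223758 ≈ 0.601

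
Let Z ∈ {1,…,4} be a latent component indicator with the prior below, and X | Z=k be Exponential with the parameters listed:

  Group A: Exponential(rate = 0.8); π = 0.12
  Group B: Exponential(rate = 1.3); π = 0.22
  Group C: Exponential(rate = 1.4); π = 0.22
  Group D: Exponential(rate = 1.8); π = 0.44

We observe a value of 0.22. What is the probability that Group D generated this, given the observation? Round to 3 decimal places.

By Bayes' theorem, P(k | x) = w_k f_k(x) / Σ_j w_j f_j(x).
Exponential densities:
  f_A = 0.8·e^(−0.8·0.22) = 0.8·e^(−0.1760) = 0.670894
  f_B = 1.3·e^(−1.3·0.22) = 1.3·e^(−0.2860) = 0.976641
  f_C = 1.4·e^(−1.4·0.22) = 1.4·e^(−0.3080) = 1.02888
  f_D = 1.8·e^(−1.8·0.22) = 1.8·e^(−0.3960) = 1.21141
Multiply by the mixture weights:
  w_A·f_A = 0.12 × 0.670894 = 0.0805073
  w_B·f_B = 0.22 × 0.976641 = 0.214861
  w_C·f_C = 0.22 × 1.02888 = 0.226354
  w_D·f_D = 0.44 × 1.21141 = 0.533021
Evidence: 0.0805073 + 0.214861 + 0.226354 + 0.533021 = 1.05474
P(Group D | 0.22) = 0.533021 / 1.05474 ≈ 0.505

0.505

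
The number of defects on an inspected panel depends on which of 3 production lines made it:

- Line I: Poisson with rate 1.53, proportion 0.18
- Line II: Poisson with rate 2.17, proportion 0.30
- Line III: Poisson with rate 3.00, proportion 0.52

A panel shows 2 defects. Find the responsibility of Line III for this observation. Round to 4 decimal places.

The responsibility of component k is P(Z=k) f_k(x) divided by Σ_j P(Z=j) f_j(x).
Evaluate each component's likelihood at the observed value:
  L_I = 0.253444
  L_II = 0.268825
  L_III = 0.224042
Unnormalised posteriors:
  P(Z=I)·L_I = 0.18 × 0.253444 = 0.04562
  P(Z=II)·L_II = 0.30 × 0.268825 = 0.0806476
  P(Z=III)·L_III = 0.52 × 0.224042 = 0.116502
Sum: 0.04562 + 0.0806476 + 0.116502 = 0.242769
Responsibility of Line III: 0.116502 / 0.242769 ≈ 0.4799

0.4799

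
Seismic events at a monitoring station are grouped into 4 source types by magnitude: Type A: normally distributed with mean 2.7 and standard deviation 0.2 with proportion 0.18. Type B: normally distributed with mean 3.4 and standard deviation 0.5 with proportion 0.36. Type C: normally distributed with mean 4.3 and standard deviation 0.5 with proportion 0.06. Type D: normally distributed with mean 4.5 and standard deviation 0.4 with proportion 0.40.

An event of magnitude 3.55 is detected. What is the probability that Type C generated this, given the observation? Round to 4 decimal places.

By Bayes' theorem, P(k | x) = w_k f_k(x) / Σ_j w_j f_j(x).
Normal densities:
  L_A = (1/(0.2·√(2π)))·exp(−(3.55−2.7)²/(2·0.2²)) = 1.994711·exp(-9.03125) = 0.000238593
  L_B = (1/(0.5·√(2π)))·exp(−(3.55−3.4)²/(2·0.5²)) = 0.797885·exp(-0.04500) = 0.762776
  L_C = (1/(0.5·√(2π)))·exp(−(3.55−4.3)²/(2·0.5²)) = 0.797885·exp(-1.12500) = 0.259035
  L_D = (1/(0.4·√(2π)))·exp(−(3.55−4.5)²/(2·0.4²)) = 0.997356·exp(-2.82031) = 0.0594298
Multiply by the mixture weights:
  w_A·L_A = 0.18 × 0.000238593 = 4.29468e-05
  w_B·L_B = 0.36 × 0.762776 = 0.274599
  w_C·L_C = 0.06 × 0.259035 = 0.0155421
  w_D·L_D = 0.40 × 0.0594298 = 0.0237719
Evidence: 4.29468e-05 + 0.274599 + 0.0155421 + 0.0237719 = 0.313956
So the posterior for Type C is 0.0155421 / 0.313956 ≈ 0.0495.

0.0495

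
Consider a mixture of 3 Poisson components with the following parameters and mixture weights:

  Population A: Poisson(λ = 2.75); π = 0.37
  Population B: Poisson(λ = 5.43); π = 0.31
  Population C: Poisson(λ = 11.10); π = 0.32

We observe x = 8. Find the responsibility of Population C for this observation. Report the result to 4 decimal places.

Apply Bayes' rule: the posterior for each component is proportional to its prior times its likelihood at x.
Evaluate each component's likelihood at the observed value:
  L_A = e^(−2.75)·2.75^8/8! = 0.00518598
  L_B = e^(−5.43)·5.43^8/8! = 0.0821597
  L_C = e^(−11.10)·11.10^8/8! = 0.0863763
Unnormalised posteriors:
  π_A·L_A = 0.37 × 0.00518598 = 0.00191881
  π_B·L_B = 0.31 × 0.0821597 = 0.0254695
  π_C·L_C = 0.32 × 0.0863763 = 0.0276404
Sum: 0.00191881 + 0.0254695 + 0.0276404 = 0.0550287
Responsibility of Population C: 0.0276404 / 0.0550287 ≈ 0.5023

0.5023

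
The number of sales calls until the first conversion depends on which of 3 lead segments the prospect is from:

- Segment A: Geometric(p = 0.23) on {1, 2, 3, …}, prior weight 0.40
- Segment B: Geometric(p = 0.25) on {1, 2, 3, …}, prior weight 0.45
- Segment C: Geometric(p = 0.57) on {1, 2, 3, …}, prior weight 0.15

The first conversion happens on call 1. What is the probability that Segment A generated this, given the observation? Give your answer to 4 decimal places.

0.3172

Posterior ∝ prior × likelihood, so P(k | x) ∝ π_k f_k(x); normalise over all components.
Evaluate each component's likelihood at the observed value:
  L_A = 0.23
  L_B = 0.25
  L_C = 0.57
Weight by the priors:
  π_A·L_A = 0.40 × 0.23 = 0.092
  π_B·L_B = 0.45 × 0.25 = 0.1125
  π_C·L_C = 0.15 × 0.57 = 0.0855
Sum: 0.092 + 0.1125 + 0.0855 = 0.29
So the posterior for Segment A is 0.092 / 0.29 ≈ 0.3172.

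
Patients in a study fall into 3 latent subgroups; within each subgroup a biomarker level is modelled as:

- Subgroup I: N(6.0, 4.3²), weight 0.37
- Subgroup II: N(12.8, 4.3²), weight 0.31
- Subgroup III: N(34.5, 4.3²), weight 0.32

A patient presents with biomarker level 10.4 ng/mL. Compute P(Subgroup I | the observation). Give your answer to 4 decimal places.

The responsibility of component k is π_k f_k(x) divided by Σ_j π_j f_j(x).
Component likelihoods at x = 10.4 ng/mL:
  p_I = (1/(4.3·√(2π)))·exp(−(10.4−6.0)²/(2·4.3²)) = 0.092777·exp(-0.52353) = 0.0549638
  p_II = (1/(4.3·√(2π)))·exp(−(10.4−12.8)²/(2·4.3²)) = 0.092777·exp(-0.15576) = 0.0793955
  p_III = (1/(4.3·√(2π)))·exp(−(10.4−34.5)²/(2·4.3²)) = 0.092777·exp(-15.70606) = 1.40084e-08
Weight by the priors:
  π_I·p_I = 0.37 × 0.0549638 = 0.0203366
  π_II·p_II = 0.31 × 0.0793955 = 0.0246126
  π_III·p_III = 0.32 × 1.40084e-08 = 4.48268e-09
Sum: 0.0203366 + 0.0246126 + 4.48268e-09 = 0.0449492
P(Subgroup I | data) = 0.0203366 / 0.0449492 ≈ 0.4524

0.4524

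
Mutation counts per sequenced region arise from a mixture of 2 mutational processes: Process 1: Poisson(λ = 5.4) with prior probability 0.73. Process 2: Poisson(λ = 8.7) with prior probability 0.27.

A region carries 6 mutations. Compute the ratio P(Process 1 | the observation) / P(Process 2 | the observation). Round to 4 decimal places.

4.1916

The posterior odds equal the prior odds times the likelihood ratio: (π_i/π_j)·(f_i(x)/f_j(x)).
Evaluate each component's likelihood at the observed value:
  f_1 = e^(−5.4)·5.4^6/6! = 0.155539
  f_2 = e^(−8.7)·8.7^6/6! = 0.100328
0.113544 / 0.0270885 ≈ 4.1916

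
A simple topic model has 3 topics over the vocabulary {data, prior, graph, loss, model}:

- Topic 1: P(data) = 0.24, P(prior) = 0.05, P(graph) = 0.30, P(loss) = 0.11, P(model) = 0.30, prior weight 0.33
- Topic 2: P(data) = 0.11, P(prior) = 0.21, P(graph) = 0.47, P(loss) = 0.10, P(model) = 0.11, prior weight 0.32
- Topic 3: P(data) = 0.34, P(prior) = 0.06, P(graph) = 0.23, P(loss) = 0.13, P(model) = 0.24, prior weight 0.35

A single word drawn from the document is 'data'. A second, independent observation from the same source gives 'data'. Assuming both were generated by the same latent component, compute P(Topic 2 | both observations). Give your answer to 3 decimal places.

The responsibility of component k is P(Z=k) f_k(x) divided by Σ_j P(Z=j) f_j(x).
Since both observations come from the same component, the likelihood for component k is f_k(x₁)·f_k(x₂).
  L_1 = [P(data | comp) = 0.24] × [0.24] = 0.0576
  L_2 = [P(data | comp) = 0.11] × [0.11] = 0.0121
  L_3 = [P(data | comp) = 0.34] × [0.34] = 0.1156
Weight by the priors:
  P(Z=1)·L_1 = 0.33 × 0.0576 = 0.019008
  P(Z=2)·L_2 = 0.32 × 0.0121 = 0.003872
  P(Z=3)·L_3 = 0.35 × 0.1156 = 0.04046
Marginal: 0.019008 + 0.003872 + 0.04046 = 0.06334
So the posterior for Topic 2 is 0.003872 / 0.06334 ≈ 0.061.

0.061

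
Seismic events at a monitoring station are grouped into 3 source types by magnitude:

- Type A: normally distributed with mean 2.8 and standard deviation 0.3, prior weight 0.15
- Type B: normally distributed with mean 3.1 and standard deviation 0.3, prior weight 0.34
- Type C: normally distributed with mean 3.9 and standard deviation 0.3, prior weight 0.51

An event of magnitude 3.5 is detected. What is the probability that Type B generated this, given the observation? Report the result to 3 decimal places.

0.389

Posterior ∝ prior × likelihood, so P(k | x) ∝ P(Z=k) f_k(x); normalise over all components.
Component likelihoods at x = 3.5:
  p_A = (1/(0.3·√(2π)))·exp(−(3.5−2.8)²/(2·0.3²)) = 1.329808·exp(-2.72222) = 0.0874063
  p_B = (1/(0.3·√(2π)))·exp(−(3.5−3.1)²/(2·0.3²)) = 1.329808·exp(-0.88889) = 0.5467
  p_C = (1/(0.3·√(2π)))·exp(−(3.5−3.9)²/(2·0.3²)) = 1.329808·exp(-0.88889) = 0.5467
Unnormalised posteriors:
  P(Z=A)·p_A = 0.15 × 0.0874063 = 0.0131109
  P(Z=B)·p_B = 0.34 × 0.5467 = 0.185878
  P(Z=C)·p_C = 0.51 × 0.5467 = 0.278817
Evidence: 0.0131109 + 0.185878 + 0.278817 = 0.477806
P(Type B | 3.5) = 0.185878 / 0.477806 ≈ 0.389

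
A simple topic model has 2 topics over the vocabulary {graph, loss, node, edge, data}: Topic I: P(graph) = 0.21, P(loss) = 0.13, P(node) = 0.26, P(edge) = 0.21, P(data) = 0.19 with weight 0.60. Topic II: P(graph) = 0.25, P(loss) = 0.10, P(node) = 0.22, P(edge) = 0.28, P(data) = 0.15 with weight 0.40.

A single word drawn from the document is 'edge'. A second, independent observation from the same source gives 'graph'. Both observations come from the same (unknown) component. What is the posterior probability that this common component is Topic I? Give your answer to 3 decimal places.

0.486

Apply Bayes' rule: the posterior for each component is proportional to its prior times its likelihood at x.
Since both observations come from the same component, the likelihood for component k is f_k(x₁)·f_k(x₂).
  f_I = [P(edge | comp) = 0.21] × [0.21] = 0.0441
  f_II = [P(edge | comp) = 0.28] × [0.25] = 0.07
Weight by the priors:
  P(Z=I)·f_I = 0.60 × 0.0441 = 0.02646
  P(Z=II)·f_II = 0.40 × 0.07 = 0.028
Evidence: 0.02646 + 0.028 = 0.05446
Responsibility of Topic I: 0.02646 / 0.05446 ≈ 0.486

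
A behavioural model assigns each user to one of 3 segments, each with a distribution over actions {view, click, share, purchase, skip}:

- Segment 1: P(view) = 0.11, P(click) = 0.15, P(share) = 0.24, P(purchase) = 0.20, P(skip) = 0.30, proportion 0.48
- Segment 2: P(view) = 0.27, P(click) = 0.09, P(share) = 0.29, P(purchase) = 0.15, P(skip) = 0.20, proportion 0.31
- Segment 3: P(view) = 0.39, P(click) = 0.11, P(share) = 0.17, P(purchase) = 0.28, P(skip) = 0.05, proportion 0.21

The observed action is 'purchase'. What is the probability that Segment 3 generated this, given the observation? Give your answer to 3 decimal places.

0.292

The responsibility of component k is w_k f_k(x) divided by Σ_j w_j f_j(x).
Categorical probabilities:
  p_1 = 0.2
  p_2 = 0.15
  p_3 = 0.28
Prior × likelihood for each component:
  w_1·p_1 = 0.48 × 0.2 = 0.096
  w_2·p_2 = 0.31 × 0.15 = 0.0465
  w_3·p_3 = 0.21 × 0.28 = 0.0588
Evidence: 0.096 + 0.0465 + 0.0588 = 0.2013
P(Segment 3 | data) = 0.0588 / 0.2013 ≈ 0.292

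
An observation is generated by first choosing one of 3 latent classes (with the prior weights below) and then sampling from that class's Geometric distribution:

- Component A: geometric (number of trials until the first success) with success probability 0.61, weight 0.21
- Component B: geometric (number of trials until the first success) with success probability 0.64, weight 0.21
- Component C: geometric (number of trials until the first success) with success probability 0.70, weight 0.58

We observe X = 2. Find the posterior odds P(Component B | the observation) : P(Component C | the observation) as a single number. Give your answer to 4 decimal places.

0.3972

Since P(k|x) ∝ P(Z=k) f_k(x), the posterior odds are P(Z=i) f_i(x) / (P(Z=j) f_j(x)).
Evaluate each component's likelihood at the observed value:
  f_A = 0.61·(1−0.61)^1 = 0.61·0.39 = 0.2379
  f_B = 0.64·(1−0.64)^1 = 0.64·0.36 = 0.2304
  f_C = 0.70·(1−0.70)^1 = 0.70·0.3 = 0.21
Odds = (0.21/0.58) × (0.2304/0.21) = 0.362069 × 1.09714 ≈ 0.3972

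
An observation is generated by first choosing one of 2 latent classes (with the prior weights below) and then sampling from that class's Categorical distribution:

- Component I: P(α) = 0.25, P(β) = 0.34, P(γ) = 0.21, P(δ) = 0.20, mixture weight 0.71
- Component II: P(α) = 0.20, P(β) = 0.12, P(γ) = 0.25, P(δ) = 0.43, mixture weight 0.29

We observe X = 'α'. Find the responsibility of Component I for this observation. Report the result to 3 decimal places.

0.754

The responsibility of component k is P(Z=k) f_k(x) divided by Σ_j P(Z=j) f_j(x).
Evaluate each component's likelihood at the observed value:
  L_I = P(α | comp) = 0.25
  L_II = P(α | comp) = 0.20
Prior × likelihood for each component:
  P(Z=I)·L_I = 0.71 × 0.25 = 0.1775
  P(Z=II)·L_II = 0.29 × 0.2 = 0.058
Marginal: 0.1775 + 0.058 = 0.2355
P(Component I | the observation) ≈ 0.754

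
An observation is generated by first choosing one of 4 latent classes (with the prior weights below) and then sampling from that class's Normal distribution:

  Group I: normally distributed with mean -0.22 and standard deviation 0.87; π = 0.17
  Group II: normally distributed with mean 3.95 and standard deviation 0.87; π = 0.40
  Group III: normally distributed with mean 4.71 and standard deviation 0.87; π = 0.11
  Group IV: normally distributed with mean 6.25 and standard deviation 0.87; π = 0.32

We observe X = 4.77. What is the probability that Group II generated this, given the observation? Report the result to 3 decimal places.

0.581

The responsibility of component k is P(Z=k) f_k(x) divided by Σ_j P(Z=j) f_j(x).
Evaluate each component's likelihood at the observed value:
  p_I = 3.29454e-08
  p_II = 0.294094
  p_III = 0.457465
  p_IV = 0.107891
Unnormalised posteriors:
  P(Z=I)·p_I = 0.17 × 3.29454e-08 = 5.60071e-09
  P(Z=II)·p_II = 0.40 × 0.294094 = 0.117638
  P(Z=III)·p_III = 0.11 × 0.457465 = 0.0503212
  P(Z=IV)·p_IV = 0.32 × 0.107891 = 0.0345252
Denominator: 5.60071e-09 + 0.117638 + 0.0503212 + 0.0345252 = 0.202484
Responsibility of Group II: 0.117638 / 0.202484 ≈ 0.581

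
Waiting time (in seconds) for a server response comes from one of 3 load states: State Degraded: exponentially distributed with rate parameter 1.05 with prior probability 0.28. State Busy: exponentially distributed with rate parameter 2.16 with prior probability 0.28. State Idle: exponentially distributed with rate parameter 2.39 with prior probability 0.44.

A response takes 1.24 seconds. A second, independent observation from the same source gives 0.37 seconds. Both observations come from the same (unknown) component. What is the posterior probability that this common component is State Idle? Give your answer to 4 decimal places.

By Bayes' theorem, P(k | x) = π_k f_k(x) / Σ_j π_j f_j(x).
Since both observations come from the same component, the likelihood for component k is f_k(x₁)·f_k(x₂).
  f_Degraded = [1.05·e^(−1.05·1.24) = 1.05·e^(−1.3020) = 0.285587] × [0.711977] = 0.203331
  f_Busy = [2.16·e^(−2.16·1.24) = 2.16·e^(−2.6784) = 0.148334] × [0.971327] = 0.14408
  f_Idle = [2.39·e^(−2.39·1.24) = 2.39·e^(−2.9636) = 0.123402] × [0.987078] = 0.121808
Multiply by the mixture weights:
  π_Degraded·f_Degraded = 0.28 × 0.203331 = 0.0569327
  π_Busy·f_Busy = 0.28 × 0.14408 = 0.0403425
  π_Idle·f_Idle = 0.44 × 0.121808 = 0.0535953
Normaliser: 0.0569327 + 0.0403425 + 0.0535953 = 0.150871
So the posterior for State Idle is 0.0535953 / 0.150871 ≈ 0.3552.

0.3552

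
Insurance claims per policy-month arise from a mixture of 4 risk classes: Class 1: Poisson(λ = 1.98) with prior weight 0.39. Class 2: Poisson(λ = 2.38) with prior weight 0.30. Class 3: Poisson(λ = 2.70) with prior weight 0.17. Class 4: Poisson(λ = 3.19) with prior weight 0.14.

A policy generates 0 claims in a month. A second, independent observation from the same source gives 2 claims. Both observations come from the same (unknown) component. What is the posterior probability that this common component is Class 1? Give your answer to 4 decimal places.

0.5636

The responsibility of component k is P(Z=k) f_k(x) divided by Σ_j P(Z=j) f_j(x).
Since both observations come from the same component, the likelihood for component k is f_k(x₁)·f_k(x₂).
  p_1 = [e^(−1.98)·1.98^0/0! = 0.138069] × [0.270643] = 0.0373675
  p_2 = [e^(−2.38)·2.38^0/0! = 0.0925506] × [0.262122] = 0.0242595
  p_3 = [e^(−2.70)·2.70^0/0! = 0.0672055] × [0.244964] = 0.0164629
  p_4 = [e^(−3.19)·3.19^0/0! = 0.0411719] × [0.209485] = 0.00862487
Prior × likelihood for each component:
  P(Z=1)·p_1 = 0.39 × 0.0373675 = 0.0145733
  P(Z=2)·p_2 = 0.30 × 0.0242595 = 0.00727786
  P(Z=3)·p_3 = 0.17 × 0.0164629 = 0.0027987
  P(Z=4)·p_4 = 0.14 × 0.00862487 = 0.00120748
Denominator: 0.0145733 + 0.00727786 + 0.0027987 + 0.00120748 = 0.0258574
P(Class 1 | x₁,x₂) = 0.0145733 / 0.0258574 ≈ 0.5636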